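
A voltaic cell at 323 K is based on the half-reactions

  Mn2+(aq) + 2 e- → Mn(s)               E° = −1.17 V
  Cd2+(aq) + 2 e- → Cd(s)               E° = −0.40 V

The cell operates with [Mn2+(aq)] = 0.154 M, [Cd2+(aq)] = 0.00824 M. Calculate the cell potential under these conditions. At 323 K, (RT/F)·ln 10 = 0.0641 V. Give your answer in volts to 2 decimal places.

Since E°(Cd²⁺/Cd) > E°(Mn²⁺/Mn), Cd²⁺/Cd serves as the cathode.
E°cell = −0.40 − (−1.17) = +0.77 V, with n = 2 electrons transferred.
For the overall reaction Cd2+(aq) + Mn(s) → Cd(s) + Mn2+(aq), Q = [Mn2+(aq)] / [Cd2+(aq)] = 18.7, giving log Q = 1.272.
Applying E = E° − (RT ln10/nF)·log Q gives +0.77 − (0.0641/2)(1.272) = +0.73 V.

+0.73 V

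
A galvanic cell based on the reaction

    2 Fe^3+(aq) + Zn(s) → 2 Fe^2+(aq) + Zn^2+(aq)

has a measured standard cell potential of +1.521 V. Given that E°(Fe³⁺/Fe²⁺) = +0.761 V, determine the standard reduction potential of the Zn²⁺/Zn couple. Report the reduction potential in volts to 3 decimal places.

In the reaction as written the Fe³⁺/Fe²⁺ couple is reduced (cathode) and Zn²⁺/Zn is oxidized (anode), so E°cell = E°(Fe³⁺/Fe²⁺) − E°(Zn²⁺/Zn).
E°(Zn²⁺/Zn) = E°(cathode) − E°cell = +0.761 − (+1.521) = −0.760 V.

−0.760 V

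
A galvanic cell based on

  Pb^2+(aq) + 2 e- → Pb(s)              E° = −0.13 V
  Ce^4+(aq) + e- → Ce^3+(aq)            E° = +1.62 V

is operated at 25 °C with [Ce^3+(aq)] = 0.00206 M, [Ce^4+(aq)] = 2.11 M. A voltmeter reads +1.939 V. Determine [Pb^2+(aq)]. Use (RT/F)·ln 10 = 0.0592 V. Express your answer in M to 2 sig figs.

0.43 M

With Ce⁴⁺/Ce³⁺ at the cathode and Pb²⁺/Pb at the anode, E°cell = +1.62 − (−0.13) = +1.75 V (n = 2).
Since E = E° − (0.0592/n)·log Q, log Q = n(E° − E)/0.0592 = −6.385.
Balancing electrons gives 2 Ce^4+(aq) + Pb(s) → 2 Ce^3+(aq) + Pb^2+(aq); thus Q = ([Ce^3+(aq)]^2·[Pb^2+(aq)]) / [Ce^4+(aq)]^2.
Isolating [Pb^2+(aq)] in Q = 10^{−6.385} yields log [Pb^2+(aq)] = −0.364, i.e. 0.43 M.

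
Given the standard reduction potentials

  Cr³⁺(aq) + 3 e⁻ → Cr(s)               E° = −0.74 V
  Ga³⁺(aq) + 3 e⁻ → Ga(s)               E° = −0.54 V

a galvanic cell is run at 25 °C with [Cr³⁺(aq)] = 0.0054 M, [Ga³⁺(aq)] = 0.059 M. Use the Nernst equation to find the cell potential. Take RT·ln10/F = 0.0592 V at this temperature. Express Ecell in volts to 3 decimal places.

Ga³⁺/Ga is reduced (cathode, E° = −0.54 V) and Cr³⁺/Cr is oxidized (anode).
The standard potential is −0.54 − (−0.74) = +0.20 V and the balanced reaction transfers n = 3 electrons.
The balanced reaction is Ga³⁺(aq) + Cr(s) → Ga(s) + Cr³⁺(aq), so Q = [Cr³⁺(aq)] / [Ga³⁺(aq)] = 0.0915 and log Q = −1.038.
E = E° − (0.0592/n)·log Q = +0.20 − (0.0592/3)(−1.038) = +0.220 V.

+0.220 V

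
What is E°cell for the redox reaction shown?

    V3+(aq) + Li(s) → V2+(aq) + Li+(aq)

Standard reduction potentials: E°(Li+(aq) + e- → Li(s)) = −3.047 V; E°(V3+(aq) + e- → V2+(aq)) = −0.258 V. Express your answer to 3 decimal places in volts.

V3+(aq) gains electrons, so the V³⁺/V²⁺ couple is the cathode; the Li⁺/Li couple is the anode.
E°cell = E°(cathode) − E°(anode) = −0.258 − (−3.047) = +2.789 V.

+2.789 V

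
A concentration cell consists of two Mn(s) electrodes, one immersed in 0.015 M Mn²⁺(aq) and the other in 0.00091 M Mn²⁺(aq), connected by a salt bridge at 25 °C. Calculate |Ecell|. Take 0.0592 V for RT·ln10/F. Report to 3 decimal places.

For a concentration cell E°cell = 0, since both electrodes use the same couple.
The compartment with the higher Mn²⁺(aq) concentration (0.015 M) acts as the cathode; ions are reduced there and produced at the dilute (0.00091 M) anode.
With n = 2, Ecell = −(0.0592/2)·log([dilute]/[conc]) = −(0.0592/2)·log(0.00091/0.015) = +0.036 V.

0.036 V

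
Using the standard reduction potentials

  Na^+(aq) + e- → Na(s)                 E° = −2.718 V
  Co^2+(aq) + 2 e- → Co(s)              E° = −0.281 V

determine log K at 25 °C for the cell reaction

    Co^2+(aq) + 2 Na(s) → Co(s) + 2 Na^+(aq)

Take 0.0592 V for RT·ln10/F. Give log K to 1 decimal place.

log K = 82.3

The Co²⁺/Co couple is reduced (cathode); E°cell = −0.281 − (−2.718) = +2.437 V with n = 2.
At equilibrium E = 0, so log K = nE°cell / 0.0592 = (2)(+2.437) / 0.0592 = 82.3.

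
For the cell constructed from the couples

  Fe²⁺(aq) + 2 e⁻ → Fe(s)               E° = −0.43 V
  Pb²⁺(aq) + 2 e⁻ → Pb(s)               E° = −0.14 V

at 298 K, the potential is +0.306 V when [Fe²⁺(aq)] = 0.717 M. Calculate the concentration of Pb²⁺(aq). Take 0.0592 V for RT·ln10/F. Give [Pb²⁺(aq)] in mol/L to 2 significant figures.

The Pb²⁺/Pb couple has the larger reduction potential, so it is the cathode: E°cell = −0.14 − (−0.43) = +0.29 V and n = 2.
Rearranging E = E° − (0.0592/n)·log Q gives log Q = 2(+0.29 − (+0.306))/0.0592 = −0.541.
The balanced reaction is Pb²⁺(aq) + Fe(s) → Pb(s) + Fe²⁺(aq), so Q = [Fe²⁺(aq)] / [Pb²⁺(aq)].
Isolating [Pb²⁺(aq)] in Q = 10^{−0.541} yields log [Pb²⁺(aq)] = 0.397, i.e. 2.5 M.

2.5 M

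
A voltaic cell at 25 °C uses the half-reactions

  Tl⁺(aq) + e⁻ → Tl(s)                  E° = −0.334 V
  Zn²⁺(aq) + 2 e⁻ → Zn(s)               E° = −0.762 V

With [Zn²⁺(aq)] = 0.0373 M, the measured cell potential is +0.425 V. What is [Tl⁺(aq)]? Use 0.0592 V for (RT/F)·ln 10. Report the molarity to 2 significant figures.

With Tl⁺/Tl at the cathode and Zn²⁺/Zn at the anode, E°cell = −0.334 − (−0.762) = +0.428 V (n = 2).
Since E = E° − (0.0592/n)·log Q, log Q = n(E° − E)/0.0592 = 0.101.
The balanced reaction is 2 Tl⁺(aq) + Zn(s) → 2 Tl(s) + Zn²⁺(aq), so Q = [Zn²⁺(aq)] / [Tl⁺(aq)]^2.
Isolating [Tl⁺(aq)] in Q = 10^{0.101} yields log [Tl⁺(aq)] = −0.765, i.e. 0.17 M.

0.17 M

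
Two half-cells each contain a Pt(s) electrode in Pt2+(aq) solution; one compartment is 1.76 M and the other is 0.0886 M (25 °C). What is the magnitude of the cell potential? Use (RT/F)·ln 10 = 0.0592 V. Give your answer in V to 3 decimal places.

For a concentration cell E°cell = 0, since both electrodes use the same couple.
The compartment with the higher Pt2+(aq) concentration (1.76 M) acts as the cathode; ions are reduced there and produced at the dilute (0.0886 M) anode.
With n = 2, Ecell = −(0.0592/2)·log([dilute]/[conc]) = −(0.0592/2)·log(0.0886/1.76) = +0.038 V.

0.038 V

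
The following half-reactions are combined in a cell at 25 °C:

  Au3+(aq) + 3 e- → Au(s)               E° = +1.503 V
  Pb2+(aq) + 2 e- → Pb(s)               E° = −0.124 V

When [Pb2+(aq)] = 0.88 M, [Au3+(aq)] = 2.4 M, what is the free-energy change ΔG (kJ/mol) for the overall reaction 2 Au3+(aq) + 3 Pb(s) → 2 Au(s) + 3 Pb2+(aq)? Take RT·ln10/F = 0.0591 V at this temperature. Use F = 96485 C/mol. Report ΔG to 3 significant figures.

−947 kJ/mol

The standard cell potential is +1.503 − (−0.124) = +1.627 V, with n = 6 electrons in the balanced equation.
The reaction quotient is [Pb2+(aq)]^3 / [Au3+(aq)]^2 = 0.118; by Nernst, E = +1.627 − (0.0591/6)(−0.927) = +1.6361 V.
ΔG = −nFE = −(6)(96485)(+1.6361) J/mol = −947 kJ/mol.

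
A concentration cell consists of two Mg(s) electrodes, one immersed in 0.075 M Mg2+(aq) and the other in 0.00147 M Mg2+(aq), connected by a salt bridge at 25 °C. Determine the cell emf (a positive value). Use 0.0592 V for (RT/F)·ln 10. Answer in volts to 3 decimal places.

0.051 V

For a concentration cell E°cell = 0, since both electrodes use the same couple.
The compartment with the higher Mg2+(aq) concentration (0.075 M) acts as the cathode; ions are reduced there and produced at the dilute (0.00147 M) anode.
With n = 2, Ecell = −(0.0592/2)·log([dilute]/[conc]) = −(0.0592/2)·log(0.00147/0.075) = +0.051 V.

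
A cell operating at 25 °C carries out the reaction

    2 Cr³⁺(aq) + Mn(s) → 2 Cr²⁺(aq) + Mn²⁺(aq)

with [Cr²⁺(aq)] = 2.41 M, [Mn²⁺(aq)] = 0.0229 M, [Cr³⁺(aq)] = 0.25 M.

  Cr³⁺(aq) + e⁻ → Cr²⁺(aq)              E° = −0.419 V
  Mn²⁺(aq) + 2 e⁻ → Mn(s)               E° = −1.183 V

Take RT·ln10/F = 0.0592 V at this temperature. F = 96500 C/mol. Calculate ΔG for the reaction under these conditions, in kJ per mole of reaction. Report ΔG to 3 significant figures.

E°cell = −0.419 − (−1.183) = +0.764 V; the balanced reaction transfers n = 2 electrons.
Here Q = ([Cr²⁺(aq)]^2·[Mn²⁺(aq)]) / [Cr³⁺(aq)]^2 = 2.13 (log Q = 0.328), giving E = +0.764 − (0.0592/2)·(0.328) = +0.7543 V.
Finally ΔG = −nFE = −(2)(96500 C/mol)(+0.7543 V) = −146 kJ/mol.

−146 kJ/mol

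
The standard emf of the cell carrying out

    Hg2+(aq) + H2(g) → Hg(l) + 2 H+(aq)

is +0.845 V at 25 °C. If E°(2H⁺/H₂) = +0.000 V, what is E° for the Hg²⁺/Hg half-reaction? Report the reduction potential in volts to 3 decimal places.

In the reaction as written the Hg²⁺/Hg couple is reduced (cathode) and 2H⁺/H₂ is oxidized (anode), so E°cell = E°(Hg²⁺/Hg) − E°(2H⁺/H₂).
E°(Hg²⁺/Hg) = E°cell + E°(anode) = +0.845 + (+0.000) = +0.845 V.

+0.845 V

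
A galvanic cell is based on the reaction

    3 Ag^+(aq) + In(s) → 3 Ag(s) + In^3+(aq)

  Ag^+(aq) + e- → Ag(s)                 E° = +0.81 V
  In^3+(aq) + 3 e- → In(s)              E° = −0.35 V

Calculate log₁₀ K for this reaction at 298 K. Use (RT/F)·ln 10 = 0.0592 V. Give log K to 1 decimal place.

log K = 58.8

The Ag⁺/Ag couple is reduced (cathode); E°cell = +0.81 − (−0.35) = +1.16 V with n = 3.
At equilibrium E = 0, so log K = nE°cell / 0.0592 = (3)(+1.16) / 0.0592 = 58.8.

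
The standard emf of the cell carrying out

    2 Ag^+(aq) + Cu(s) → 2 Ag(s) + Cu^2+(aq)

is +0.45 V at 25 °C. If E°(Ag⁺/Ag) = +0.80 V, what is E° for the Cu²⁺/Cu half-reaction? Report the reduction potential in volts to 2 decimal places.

In the reaction as written the Ag⁺/Ag couple is reduced (cathode) and Cu²⁺/Cu is oxidized (anode), so E°cell = E°(Ag⁺/Ag) − E°(Cu²⁺/Cu).
E°(Cu²⁺/Cu) = E°(cathode) − E°cell = +0.80 − (+0.45) = +0.35 V.

+0.35 V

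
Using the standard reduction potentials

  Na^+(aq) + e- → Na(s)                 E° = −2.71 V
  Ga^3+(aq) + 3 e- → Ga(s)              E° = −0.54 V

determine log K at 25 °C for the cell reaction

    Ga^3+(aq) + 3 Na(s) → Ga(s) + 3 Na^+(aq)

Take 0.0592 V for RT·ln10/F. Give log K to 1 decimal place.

The Ga³⁺/Ga couple is reduced (cathode); E°cell = −0.54 − (−2.71) = +2.17 V with n = 3.
At equilibrium E = 0, so log K = nE°cell / 0.0592 = (3)(+2.17) / 0.0592 = 110.0.

log K = 110.0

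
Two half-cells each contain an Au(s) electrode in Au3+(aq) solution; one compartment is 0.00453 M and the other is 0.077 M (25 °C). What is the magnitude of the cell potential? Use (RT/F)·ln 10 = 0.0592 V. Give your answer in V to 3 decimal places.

0.024 V

For a concentration cell E°cell = 0, since both electrodes use the same couple.
The compartment with the higher Au3+(aq) concentration (0.077 M) acts as the cathode; ions are reduced there and produced at the dilute (0.00453 M) anode.
With n = 3, Ecell = −(0.0592/3)·log([dilute]/[conc]) = −(0.0592/3)·log(0.00453/0.077) = +0.024 V.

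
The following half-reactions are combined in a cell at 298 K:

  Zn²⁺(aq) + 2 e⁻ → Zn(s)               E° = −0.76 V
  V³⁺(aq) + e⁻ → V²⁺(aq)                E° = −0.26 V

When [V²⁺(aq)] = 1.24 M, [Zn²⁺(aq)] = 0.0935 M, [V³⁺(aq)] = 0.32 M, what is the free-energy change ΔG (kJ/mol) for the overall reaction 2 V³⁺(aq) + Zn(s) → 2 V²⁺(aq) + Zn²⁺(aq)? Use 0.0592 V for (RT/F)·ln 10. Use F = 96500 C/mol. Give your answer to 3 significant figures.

With V³⁺/V²⁺ reduced at the cathode, E°cell = −0.26 − (−0.76) = +0.50 V and n = 2.
Q = ([V²⁺(aq)]^2·[Zn²⁺(aq)]) / [V³⁺(aq)]^2 = 1.4, so log Q = 0.147 and E = +0.50 − (0.0592/2)(0.147) = +0.4956 V.
Then ΔG = −nFE = −2 × 96500 × +0.4956 J/mol = −95.7 kJ/mol.

−95.7 kJ/mol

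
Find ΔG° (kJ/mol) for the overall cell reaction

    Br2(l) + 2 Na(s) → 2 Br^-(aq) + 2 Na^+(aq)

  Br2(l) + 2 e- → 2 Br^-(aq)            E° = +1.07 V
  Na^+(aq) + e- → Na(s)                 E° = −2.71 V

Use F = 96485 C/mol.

−729 kJ/mol

In the reaction as written Br2(l) is reduced, so the Br₂/Br⁻ couple is the cathode and Na⁺/Na is the anode.
E°cell = +1.07 − (−2.71) = +3.78 V; balancing electrons gives n = 2.
ΔG° = −nFE°cell = −(2)(96485)(+3.78) J/mol = −729 kJ/mol.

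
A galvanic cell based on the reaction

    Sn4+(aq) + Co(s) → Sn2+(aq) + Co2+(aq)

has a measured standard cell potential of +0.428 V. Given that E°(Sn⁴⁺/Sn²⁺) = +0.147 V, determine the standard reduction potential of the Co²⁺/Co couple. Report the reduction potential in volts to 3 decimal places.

In the reaction as written the Sn⁴⁺/Sn²⁺ couple is reduced (cathode) and Co²⁺/Co is oxidized (anode), so E°cell = E°(Sn⁴⁺/Sn²⁺) − E°(Co²⁺/Co).
E°(Co²⁺/Co) = E°(cathode) − E°cell = +0.147 − (+0.428) = −0.281 V.

−0.281 V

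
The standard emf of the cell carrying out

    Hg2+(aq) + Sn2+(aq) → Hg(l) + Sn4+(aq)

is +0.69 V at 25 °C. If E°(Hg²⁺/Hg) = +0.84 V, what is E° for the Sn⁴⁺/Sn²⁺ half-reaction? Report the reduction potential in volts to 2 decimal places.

In the reaction as written the Hg²⁺/Hg couple is reduced (cathode) and Sn⁴⁺/Sn²⁺ is oxidized (anode), so E°cell = E°(Hg²⁺/Hg) − E°(Sn⁴⁺/Sn²⁺).
E°(Sn⁴⁺/Sn²⁺) = E°(cathode) − E°cell = +0.84 − (+0.69) = +0.15 V.

+0.15 V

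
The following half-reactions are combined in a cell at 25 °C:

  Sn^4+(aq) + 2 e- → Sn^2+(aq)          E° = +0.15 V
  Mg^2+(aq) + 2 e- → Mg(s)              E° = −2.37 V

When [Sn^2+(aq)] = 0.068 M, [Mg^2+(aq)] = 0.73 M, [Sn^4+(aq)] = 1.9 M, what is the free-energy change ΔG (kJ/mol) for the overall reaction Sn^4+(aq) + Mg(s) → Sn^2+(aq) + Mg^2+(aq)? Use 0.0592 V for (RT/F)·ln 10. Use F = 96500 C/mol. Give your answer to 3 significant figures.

The standard cell potential is +0.15 − (−2.37) = +2.52 V, with n = 2 electrons in the balanced equation.
The reaction quotient is ([Sn^2+(aq)]·[Mg^2+(aq)]) / [Sn^4+(aq)] = 0.0261; by Nernst, E = +2.52 − (0.0592/2)(−1.583) = +2.5669 V.
Then ΔG = −nFE = −2 × 96500 × +2.5669 J/mol = −495 kJ/mol.

−495 kJ/mol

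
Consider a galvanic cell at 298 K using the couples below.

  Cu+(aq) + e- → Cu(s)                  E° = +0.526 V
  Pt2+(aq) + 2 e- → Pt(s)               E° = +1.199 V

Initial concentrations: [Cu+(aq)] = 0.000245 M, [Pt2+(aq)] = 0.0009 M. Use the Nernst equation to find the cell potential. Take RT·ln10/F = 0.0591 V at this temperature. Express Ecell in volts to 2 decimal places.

Since E°(Pt²⁺/Pt) > E°(Cu⁺/Cu), Pt²⁺/Pt serves as the cathode.
E°cell = +1.199 − (+0.526) = +0.673 V, with n = 2 electrons transferred.
The balanced reaction is Pt2+(aq) + 2 Cu(s) → Pt(s) + 2 Cu+(aq), so Q = [Cu+(aq)]^2 / [Pt2+(aq)] = 6.67×10^−5 and log Q = −4.176.
E = E° − (0.0591/n)·log Q = +0.673 − (0.0591/2)(−4.176) = +0.80 V.

+0.80 V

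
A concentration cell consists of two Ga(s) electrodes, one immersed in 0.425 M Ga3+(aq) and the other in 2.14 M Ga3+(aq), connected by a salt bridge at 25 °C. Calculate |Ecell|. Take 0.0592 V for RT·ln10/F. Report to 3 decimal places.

0.014 V

For a concentration cell E°cell = 0, since both electrodes use the same couple.
The compartment with the higher Ga3+(aq) concentration (2.14 M) acts as the cathode; ions are reduced there and produced at the dilute (0.425 M) anode.
With n = 3, Ecell = −(0.0592/3)·log([dilute]/[conc]) = −(0.0592/3)·log(0.425/2.14) = +0.014 V.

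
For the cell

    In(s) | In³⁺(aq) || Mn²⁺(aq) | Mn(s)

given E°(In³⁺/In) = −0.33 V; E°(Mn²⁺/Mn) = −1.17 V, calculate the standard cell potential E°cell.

−0.84 V

By convention the left-hand electrode in cell notation is the anode (oxidation) and the right-hand electrode is the cathode (reduction).
E°cell = E°(right) − E°(left) = −1.17 − (−0.33) = −0.84 V.
The negative sign shows that, as written, the cell would require an external voltage to drive the reaction.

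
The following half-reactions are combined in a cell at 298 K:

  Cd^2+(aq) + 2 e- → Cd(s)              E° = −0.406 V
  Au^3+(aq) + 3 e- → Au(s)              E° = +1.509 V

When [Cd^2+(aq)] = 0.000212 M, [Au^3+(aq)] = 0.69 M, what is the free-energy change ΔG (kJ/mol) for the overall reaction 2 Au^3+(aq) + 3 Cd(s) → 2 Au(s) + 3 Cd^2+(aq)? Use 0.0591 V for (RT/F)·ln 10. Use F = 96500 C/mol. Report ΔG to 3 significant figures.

−1170 kJ/mol

E°cell = +1.509 − (−0.406) = +1.915 V; the balanced reaction transfers n = 6 electrons.
Q = [Cd^2+(aq)]^3 / [Au^3+(aq)]^2 = 2×10^−11, so log Q = −10.699 and E = +1.915 − (0.0591/6)(−10.699) = +2.0204 V.
Then ΔG = −nFE = −6 × 96500 × +2.0204 J/mol = −1170 kJ/mol.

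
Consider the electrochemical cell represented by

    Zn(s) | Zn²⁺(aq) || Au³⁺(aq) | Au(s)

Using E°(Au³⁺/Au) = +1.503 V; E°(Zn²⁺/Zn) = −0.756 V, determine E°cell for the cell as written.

+2.259 V

By convention the left-hand electrode in cell notation is the anode (oxidation) and the right-hand electrode is the cathode (reduction).
E°cell = E°(right) − E°(left) = +1.503 − (−0.756) = +2.259 V.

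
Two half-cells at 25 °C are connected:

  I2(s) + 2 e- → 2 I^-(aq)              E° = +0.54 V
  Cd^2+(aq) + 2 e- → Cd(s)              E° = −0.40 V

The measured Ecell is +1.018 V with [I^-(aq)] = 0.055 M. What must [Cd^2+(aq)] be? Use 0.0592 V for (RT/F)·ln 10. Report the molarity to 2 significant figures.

I₂/I⁻ is the cathode (higher E°); E°cell = +0.54 − (−0.40) = +0.94 V with n = 2.
Since E = E° − (0.0592/n)·log Q, log Q = n(E° − E)/0.0592 = −2.635.
Balancing electrons gives I2(s) + Cd(s) → 2 I^-(aq) + Cd^2+(aq); thus Q = [I^-(aq)]^2·[Cd^2+(aq)].
Isolating [Cd^2+(aq)] in Q = 10^{−2.635} yields log [Cd^2+(aq)] = −0.116, i.e. 0.77 M.

0.77 M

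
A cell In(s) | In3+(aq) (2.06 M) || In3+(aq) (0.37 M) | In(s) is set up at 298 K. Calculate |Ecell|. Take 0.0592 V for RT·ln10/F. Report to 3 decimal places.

0.015 V

For a concentration cell E°cell = 0, since both electrodes use the same couple.
The compartment with the higher In3+(aq) concentration (2.06 M) acts as the cathode; ions are reduced there and produced at the dilute (0.37 M) anode.
With n = 3, Ecell = −(0.0592/3)·log([dilute]/[conc]) = −(0.0592/3)·log(0.37/2.06) = +0.015 V.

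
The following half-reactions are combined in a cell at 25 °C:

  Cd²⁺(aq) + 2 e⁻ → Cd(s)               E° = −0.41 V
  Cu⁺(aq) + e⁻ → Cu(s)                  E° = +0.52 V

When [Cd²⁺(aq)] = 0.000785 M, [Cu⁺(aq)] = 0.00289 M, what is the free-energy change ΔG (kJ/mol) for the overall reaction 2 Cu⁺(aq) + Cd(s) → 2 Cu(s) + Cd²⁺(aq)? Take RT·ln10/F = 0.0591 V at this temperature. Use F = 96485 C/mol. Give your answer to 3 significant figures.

−168 kJ/mol

With Cu⁺/Cu reduced at the cathode, E°cell = +0.52 − (−0.41) = +0.93 V and n = 2.
The reaction quotient is [Cd²⁺(aq)] / [Cu⁺(aq)]^2 = 94; by Nernst, E = +0.93 − (0.0591/2)(1.973) = +0.8717 V.
ΔG = −nFE = −(2)(96485)(+0.8717) J/mol = −168 kJ/mol.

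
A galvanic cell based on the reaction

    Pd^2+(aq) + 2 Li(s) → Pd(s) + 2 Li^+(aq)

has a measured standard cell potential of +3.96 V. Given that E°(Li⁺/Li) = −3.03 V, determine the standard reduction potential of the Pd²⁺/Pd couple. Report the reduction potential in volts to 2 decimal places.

+0.93 V

In the reaction as written the Pd²⁺/Pd couple is reduced (cathode) and Li⁺/Li is oxidized (anode), so E°cell = E°(Pd²⁺/Pd) − E°(Li⁺/Li).
E°(Pd²⁺/Pd) = E°cell + E°(anode) = +3.96 + (−3.03) = +0.93 V.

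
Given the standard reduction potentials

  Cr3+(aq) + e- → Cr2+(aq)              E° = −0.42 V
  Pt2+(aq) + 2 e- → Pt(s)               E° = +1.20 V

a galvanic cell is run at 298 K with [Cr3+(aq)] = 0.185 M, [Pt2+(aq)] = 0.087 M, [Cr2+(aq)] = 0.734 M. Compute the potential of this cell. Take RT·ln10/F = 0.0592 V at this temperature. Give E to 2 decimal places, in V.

+1.62 V

Since E°(Pt²⁺/Pt) > E°(Cr³⁺/Cr²⁺), Pt²⁺/Pt serves as the cathode.
E°cell = E°cat − E°an = +1.20 − (−0.42) = +1.62 V; n = 2.
The balanced reaction is Pt2+(aq) + 2 Cr2+(aq) → Pt(s) + 2 Cr3+(aq), so Q = [Cr3+(aq)]^2 / ([Pt2+(aq)]·[Cr2+(aq)]^2) = 0.73 and log Q = −0.137.
By the Nernst equation, E = +1.62 − (0.0592/2)·(−0.137) = +1.62 V.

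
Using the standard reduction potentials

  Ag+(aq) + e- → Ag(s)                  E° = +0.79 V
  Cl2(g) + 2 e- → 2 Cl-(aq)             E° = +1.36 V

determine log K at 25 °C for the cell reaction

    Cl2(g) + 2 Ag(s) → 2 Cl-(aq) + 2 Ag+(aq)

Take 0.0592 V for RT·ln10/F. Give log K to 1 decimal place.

The Cl₂/Cl⁻ couple is reduced (cathode); E°cell = +1.36 − (+0.79) = +0.57 V with n = 2.
At equilibrium E = 0, so log K = nE°cell / 0.0592 = (2)(+0.57) / 0.0592 = 19.3.

log K = 19.3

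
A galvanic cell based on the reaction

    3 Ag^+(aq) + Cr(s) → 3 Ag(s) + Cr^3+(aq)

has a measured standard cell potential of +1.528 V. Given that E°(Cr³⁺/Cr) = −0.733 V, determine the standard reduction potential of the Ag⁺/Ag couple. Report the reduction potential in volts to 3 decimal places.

+0.795 V

In the reaction as written the Ag⁺/Ag couple is reduced (cathode) and Cr³⁺/Cr is oxidized (anode), so E°cell = E°(Ag⁺/Ag) − E°(Cr³⁺/Cr).
E°(Ag⁺/Ag) = E°cell + E°(anode) = +1.528 + (−0.733) = +0.795 V.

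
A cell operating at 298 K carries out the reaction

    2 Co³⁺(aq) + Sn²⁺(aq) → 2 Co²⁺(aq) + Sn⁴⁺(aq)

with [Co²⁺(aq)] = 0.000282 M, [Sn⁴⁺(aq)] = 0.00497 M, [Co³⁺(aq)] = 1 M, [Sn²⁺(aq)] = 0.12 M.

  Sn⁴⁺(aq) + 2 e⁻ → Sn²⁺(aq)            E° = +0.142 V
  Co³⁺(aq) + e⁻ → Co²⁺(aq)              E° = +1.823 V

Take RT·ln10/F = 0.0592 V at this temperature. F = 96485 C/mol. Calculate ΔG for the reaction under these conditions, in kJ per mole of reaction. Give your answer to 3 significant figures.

−373 kJ/mol

The standard cell potential is +1.823 − (+0.142) = +1.681 V, with n = 2 electrons in the balanced equation.
Q = ([Co²⁺(aq)]^2·[Sn⁴⁺(aq)]) / ([Co³⁺(aq)]^2·[Sn²⁺(aq)]) = 3.29×10^−9, so log Q = −8.482 and E = +1.681 − (0.0592/2)(−8.482) = +1.9321 V.
Then ΔG = −nFE = −2 × 96485 × +1.9321 J/mol = −373 kJ/mol.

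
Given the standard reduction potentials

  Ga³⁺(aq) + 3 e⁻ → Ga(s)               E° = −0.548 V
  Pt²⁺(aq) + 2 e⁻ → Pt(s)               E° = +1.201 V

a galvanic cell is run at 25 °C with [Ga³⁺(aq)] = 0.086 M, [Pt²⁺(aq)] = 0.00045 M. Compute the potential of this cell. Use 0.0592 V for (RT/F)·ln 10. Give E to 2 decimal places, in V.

+1.67 V

Pt²⁺/Pt is reduced (cathode, E° = +1.201 V) and Ga³⁺/Ga is oxidized (anode).
The standard potential is +1.201 − (−0.548) = +1.749 V and the balanced reaction transfers n = 6 electrons.
The balanced reaction is 3 Pt²⁺(aq) + 2 Ga(s) → 3 Pt(s) + 2 Ga³⁺(aq), so Q = [Ga³⁺(aq)]^2 / [Pt²⁺(aq)]^3 = 8.12×10^7 and log Q = 7.909.
E = E° − (0.0592/n)·log Q = +1.749 − (0.0592/6)(7.909) = +1.67 V.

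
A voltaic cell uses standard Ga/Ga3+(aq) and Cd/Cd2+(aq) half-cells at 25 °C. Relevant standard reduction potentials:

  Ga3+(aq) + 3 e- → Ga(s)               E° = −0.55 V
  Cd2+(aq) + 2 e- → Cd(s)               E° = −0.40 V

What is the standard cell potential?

Of the two couples in this cell, the one with the more positive reduction potential is reduced at the cathode: here that is Cd²⁺/Cd (−0.40 V); Ga³⁺/Ga (−0.55 V) is the anode.
E°cell = E°(cathode) − E°(anode) = −0.40 − (−0.55) = +0.15 V.

+0.15 V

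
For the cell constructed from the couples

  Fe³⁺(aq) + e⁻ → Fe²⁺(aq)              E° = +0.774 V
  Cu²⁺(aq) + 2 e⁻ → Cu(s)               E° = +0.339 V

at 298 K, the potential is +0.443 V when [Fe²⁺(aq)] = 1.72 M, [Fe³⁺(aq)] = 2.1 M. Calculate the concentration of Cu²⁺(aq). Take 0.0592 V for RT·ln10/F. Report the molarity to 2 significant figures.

The Fe³⁺/Fe²⁺ couple has the larger reduction potential, so it is the cathode: E°cell = +0.774 − (+0.339) = +0.435 V and n = 2.
From the Nernst equation, log Q = n(E° − E)/0.0592 = 2·(+0.435 − (+0.443))/0.0592 = −0.270.
The balanced reaction is 2 Fe³⁺(aq) + Cu(s) → 2 Fe²⁺(aq) + Cu²⁺(aq), so Q = ([Fe²⁺(aq)]^2·[Cu²⁺(aq)]) / [Fe³⁺(aq)]^2.
Isolating [Cu²⁺(aq)] in Q = 10^{−0.270} yields log [Cu²⁺(aq)] = −0.097, i.e. 0.80 M.

0.80 M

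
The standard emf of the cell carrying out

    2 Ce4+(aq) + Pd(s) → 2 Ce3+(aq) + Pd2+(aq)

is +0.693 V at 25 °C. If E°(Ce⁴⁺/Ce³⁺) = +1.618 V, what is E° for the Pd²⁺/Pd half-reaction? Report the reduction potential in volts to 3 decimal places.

In the reaction as written the Ce⁴⁺/Ce³⁺ couple is reduced (cathode) and Pd²⁺/Pd is oxidized (anode), so E°cell = E°(Ce⁴⁺/Ce³⁺) − E°(Pd²⁺/Pd).
E°(Pd²⁺/Pd) = E°(cathode) − E°cell = +1.618 − (+0.693) = +0.925 V.

+0.925 V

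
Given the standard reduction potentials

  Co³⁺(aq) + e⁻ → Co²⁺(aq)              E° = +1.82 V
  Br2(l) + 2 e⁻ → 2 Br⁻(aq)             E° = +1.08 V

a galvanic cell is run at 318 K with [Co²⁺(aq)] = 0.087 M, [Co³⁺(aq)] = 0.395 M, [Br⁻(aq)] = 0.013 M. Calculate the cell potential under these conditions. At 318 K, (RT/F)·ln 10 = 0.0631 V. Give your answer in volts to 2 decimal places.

+0.66 V

The Co³⁺/Co²⁺ couple has the more positive E°, so it is the cathode; Br₂/Br⁻ is the anode.
E°cell = E°cat − E°an = +1.82 − (+1.08) = +0.74 V; n = 2.
For the overall reaction 2 Co³⁺(aq) + 2 Br⁻(aq) → 2 Co²⁺(aq) + Br2(l), Q = [Co²⁺(aq)]^2 / ([Co³⁺(aq)]^2·[Br⁻(aq)]^2) = 287, giving log Q = 2.458.
Applying E = E° − (RT ln10/nF)·log Q gives +0.74 − (0.0631/2)(2.458) = +0.66 V.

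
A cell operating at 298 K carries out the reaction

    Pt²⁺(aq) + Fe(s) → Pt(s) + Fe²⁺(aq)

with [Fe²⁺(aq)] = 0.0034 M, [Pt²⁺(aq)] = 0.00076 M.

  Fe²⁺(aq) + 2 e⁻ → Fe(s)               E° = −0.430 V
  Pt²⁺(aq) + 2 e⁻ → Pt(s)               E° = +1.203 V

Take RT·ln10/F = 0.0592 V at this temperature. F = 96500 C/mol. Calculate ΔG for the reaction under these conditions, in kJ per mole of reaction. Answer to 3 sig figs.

−311 kJ/mol

E°cell = +1.203 − (−0.430) = +1.633 V; the balanced reaction transfers n = 2 electrons.
Here Q = [Fe²⁺(aq)] / [Pt²⁺(aq)] = 4.47 (log Q = 0.651), giving E = +1.633 − (0.0592/2)·(0.651) = +1.6137 V.
Finally ΔG = −nFE = −(2)(96500 C/mol)(+1.6137 V) = −311 kJ/mol.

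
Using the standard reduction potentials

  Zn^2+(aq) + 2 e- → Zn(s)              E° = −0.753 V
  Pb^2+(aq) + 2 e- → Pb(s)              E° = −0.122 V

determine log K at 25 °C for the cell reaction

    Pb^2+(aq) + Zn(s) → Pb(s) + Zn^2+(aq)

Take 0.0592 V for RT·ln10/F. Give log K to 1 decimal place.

The Pb²⁺/Pb couple is reduced (cathode); E°cell = −0.122 − (−0.753) = +0.631 V with n = 2.
At equilibrium E = 0, so log K = nE°cell / 0.0592 = (2)(+0.631) / 0.0592 = 21.3.

log K = 21.3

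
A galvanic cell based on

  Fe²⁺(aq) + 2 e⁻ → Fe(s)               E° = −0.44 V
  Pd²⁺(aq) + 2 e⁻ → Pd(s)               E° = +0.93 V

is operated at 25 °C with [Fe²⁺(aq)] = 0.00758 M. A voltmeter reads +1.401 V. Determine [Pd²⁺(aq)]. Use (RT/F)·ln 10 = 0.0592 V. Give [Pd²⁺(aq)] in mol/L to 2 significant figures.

Pd²⁺/Pd is the cathode (higher E°); E°cell = +0.93 − (−0.44) = +1.37 V with n = 2.
From the Nernst equation, log Q = n(E° − E)/0.0592 = 2·(+1.37 − (+1.401))/0.0592 = −1.047.
Balancing electrons gives Pd²⁺(aq) + Fe(s) → Pd(s) + Fe²⁺(aq); thus Q = [Fe²⁺(aq)] / [Pd²⁺(aq)].
Substituting the known concentrations and solving, log [Pd²⁺(aq)] = −1.073 and [Pd²⁺(aq)] = 0.085 M.

0.085 M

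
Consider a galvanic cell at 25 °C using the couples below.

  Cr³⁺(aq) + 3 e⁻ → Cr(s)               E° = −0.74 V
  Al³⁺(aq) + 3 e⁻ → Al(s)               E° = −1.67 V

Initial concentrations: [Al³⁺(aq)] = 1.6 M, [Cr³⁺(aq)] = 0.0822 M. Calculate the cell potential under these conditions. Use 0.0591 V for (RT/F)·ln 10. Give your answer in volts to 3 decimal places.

Since E°(Cr³⁺/Cr) > E°(Al³⁺/Al), Cr³⁺/Cr serves as the cathode.
E°cell = −0.74 − (−1.67) = +0.93 V, with n = 3 electrons transferred.
The balanced reaction is Cr³⁺(aq) + Al(s) → Cr(s) + Al³⁺(aq), so Q = [Al³⁺(aq)] / [Cr³⁺(aq)] = 19.5 and log Q = 1.289.
By the Nernst equation, E = +0.93 − (0.0591/3)·(1.289) = +0.905 V.

+0.905 V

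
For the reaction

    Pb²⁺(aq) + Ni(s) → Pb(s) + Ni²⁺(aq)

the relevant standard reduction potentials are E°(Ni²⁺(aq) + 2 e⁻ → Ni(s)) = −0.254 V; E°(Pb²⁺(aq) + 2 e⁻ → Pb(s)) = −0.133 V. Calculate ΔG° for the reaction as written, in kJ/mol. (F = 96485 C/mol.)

−23.3 kJ/mol

In the reaction as written Pb²⁺(aq) is reduced, so the Pb²⁺/Pb couple is the cathode and Ni²⁺/Ni is the anode.
E°cell = −0.133 − (−0.254) = +0.121 V; balancing electrons gives n = 2.
ΔG° = −nFE°cell = −(2)(96485)(+0.121) J/mol = −23.3 kJ/mol.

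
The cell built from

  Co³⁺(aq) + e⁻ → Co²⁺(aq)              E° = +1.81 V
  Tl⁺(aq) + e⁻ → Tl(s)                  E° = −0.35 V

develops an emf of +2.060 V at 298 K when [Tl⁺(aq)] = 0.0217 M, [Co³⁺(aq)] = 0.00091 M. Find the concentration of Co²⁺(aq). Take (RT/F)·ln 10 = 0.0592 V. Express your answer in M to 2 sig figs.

2.1 M

With Co³⁺/Co²⁺ at the cathode and Tl⁺/Tl at the anode, E°cell = +1.81 − (−0.35) = +2.16 V (n = 1).
Rearranging E = E° − (0.0592/n)·log Q gives log Q = 1(+2.16 − (+2.060))/0.0592 = 1.689.
The balanced reaction is Co³⁺(aq) + Tl(s) → Co²⁺(aq) + Tl⁺(aq), so Q = ([Co²⁺(aq)]·[Tl⁺(aq)]) / [Co³⁺(aq)].
Substituting the known concentrations and solving, log [Co²⁺(aq)] = 0.312 and [Co²⁺(aq)] = 2.1 M.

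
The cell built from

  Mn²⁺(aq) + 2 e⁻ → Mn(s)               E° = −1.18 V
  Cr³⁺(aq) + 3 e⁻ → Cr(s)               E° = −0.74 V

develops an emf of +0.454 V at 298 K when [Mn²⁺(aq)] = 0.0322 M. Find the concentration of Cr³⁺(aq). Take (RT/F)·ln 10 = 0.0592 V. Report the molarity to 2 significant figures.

0.030 M

The Cr³⁺/Cr couple has the larger reduction potential, so it is the cathode: E°cell = −0.74 − (−1.18) = +0.44 V and n = 6.
From the Nernst equation, log Q = n(E° − E)/0.0592 = 6·(+0.44 − (+0.454))/0.0592 = −1.419.
For 2 Cr³⁺(aq) + 3 Mn(s) → 2 Cr(s) + 3 Mn²⁺(aq), the reaction quotient is Q = [Mn²⁺(aq)]^3 / [Cr³⁺(aq)]^2.
Isolating [Cr³⁺(aq)] in Q = 10^{−1.419} yields log [Cr³⁺(aq)] = −1.529, i.e. 0.030 M.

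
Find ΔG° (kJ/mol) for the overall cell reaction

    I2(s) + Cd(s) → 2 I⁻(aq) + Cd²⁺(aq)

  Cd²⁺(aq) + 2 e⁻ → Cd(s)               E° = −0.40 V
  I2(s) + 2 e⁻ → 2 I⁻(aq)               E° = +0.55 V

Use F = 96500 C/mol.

In the reaction as written I2(s) is reduced, so the I₂/I⁻ couple is the cathode and Cd²⁺/Cd is the anode.
E°cell = +0.55 − (−0.40) = +0.95 V; balancing electrons gives n = 2.
ΔG° = −nFE°cell = −(2)(96500)(+0.95) J/mol = −183 kJ/mol.

−183 kJ/mol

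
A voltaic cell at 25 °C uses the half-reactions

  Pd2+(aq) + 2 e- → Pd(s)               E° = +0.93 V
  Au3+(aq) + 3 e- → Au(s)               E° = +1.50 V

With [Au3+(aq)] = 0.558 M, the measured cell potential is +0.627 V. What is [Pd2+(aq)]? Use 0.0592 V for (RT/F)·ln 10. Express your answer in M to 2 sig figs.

With Au³⁺/Au at the cathode and Pd²⁺/Pd at the anode, E°cell = +1.50 − (+0.93) = +0.57 V (n = 6).
Rearranging E = E° − (0.0592/n)·log Q gives log Q = 6(+0.57 − (+0.627))/0.0592 = −5.777.
For 2 Au3+(aq) + 3 Pd(s) → 2 Au(s) + 3 Pd2+(aq), the reaction quotient is Q = [Pd2+(aq)]^3 / [Au3+(aq)]^2.
Solving for the unknown gives log [Pd2+(aq)] = −2.095, so [Pd2+(aq)] ≈ 0.0080 M.

0.0080 M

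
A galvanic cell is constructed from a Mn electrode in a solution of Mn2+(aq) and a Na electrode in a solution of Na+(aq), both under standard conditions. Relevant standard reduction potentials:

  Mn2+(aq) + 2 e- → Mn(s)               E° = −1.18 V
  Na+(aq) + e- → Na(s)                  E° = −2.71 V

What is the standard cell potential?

Of the two couples in this cell, the one with the more positive reduction potential is reduced at the cathode: here that is Mn²⁺/Mn (−1.18 V); Na⁺/Na (−2.71 V) is the anode.
E°cell = E°(cathode) − E°(anode) = −1.18 − (−2.71) = +1.53 V.

+1.53 V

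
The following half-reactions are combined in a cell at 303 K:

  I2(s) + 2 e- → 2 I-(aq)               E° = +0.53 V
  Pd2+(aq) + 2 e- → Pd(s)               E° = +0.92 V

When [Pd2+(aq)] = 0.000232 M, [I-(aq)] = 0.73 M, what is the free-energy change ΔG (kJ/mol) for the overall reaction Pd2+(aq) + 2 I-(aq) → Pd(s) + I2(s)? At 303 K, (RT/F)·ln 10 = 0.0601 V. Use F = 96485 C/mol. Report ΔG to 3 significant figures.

−52.6 kJ/mol

With Pd²⁺/Pd reduced at the cathode, E°cell = +0.92 − (+0.53) = +0.39 V and n = 2.
Q = 1 / ([Pd2+(aq)]·[I-(aq)]^2) = 8.09×10^3, so log Q = 3.908 and E = +0.39 − (0.0601/2)(3.908) = +0.2726 V.
Finally ΔG = −nFE = −(2)(96485 C/mol)(+0.2726 V) = −52.6 kJ/mol.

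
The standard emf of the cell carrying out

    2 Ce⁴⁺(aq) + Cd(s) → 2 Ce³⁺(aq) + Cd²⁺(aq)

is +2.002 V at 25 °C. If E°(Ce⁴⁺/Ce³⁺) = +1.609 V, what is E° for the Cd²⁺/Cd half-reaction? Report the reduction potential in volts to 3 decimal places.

−0.393 V

In the reaction as written the Ce⁴⁺/Ce³⁺ couple is reduced (cathode) and Cd²⁺/Cd is oxidized (anode), so E°cell = E°(Ce⁴⁺/Ce³⁺) − E°(Cd²⁺/Cd).
E°(Cd²⁺/Cd) = E°(cathode) − E°cell = +1.609 − (+2.002) = −0.393 V.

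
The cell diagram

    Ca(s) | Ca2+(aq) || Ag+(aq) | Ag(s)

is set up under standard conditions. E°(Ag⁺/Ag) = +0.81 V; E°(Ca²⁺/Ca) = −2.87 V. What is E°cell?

By convention the left-hand electrode in cell notation is the anode (oxidation) and the right-hand electrode is the cathode (reduction).
E°cell = E°(right) − E°(left) = +0.81 − (−2.87) = +3.68 V.

+3.68 V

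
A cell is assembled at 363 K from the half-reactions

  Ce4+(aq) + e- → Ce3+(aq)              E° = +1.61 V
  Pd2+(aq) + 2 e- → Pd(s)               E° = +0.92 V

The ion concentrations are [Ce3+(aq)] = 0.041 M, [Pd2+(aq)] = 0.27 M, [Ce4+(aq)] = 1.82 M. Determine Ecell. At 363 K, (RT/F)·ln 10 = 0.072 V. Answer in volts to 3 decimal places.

Since E°(Ce⁴⁺/Ce³⁺) > E°(Pd²⁺/Pd), Ce⁴⁺/Ce³⁺ serves as the cathode.
The standard potential is +1.61 − (+0.92) = +0.69 V and the balanced reaction transfers n = 2 electrons.
Balancing gives 2 Ce4+(aq) + Pd(s) → 2 Ce3+(aq) + Pd2+(aq); hence Q = ([Ce3+(aq)]^2·[Pd2+(aq)]) / [Ce4+(aq)]^2 = 0.000137 (log Q = −3.863).
By the Nernst equation, E = +0.69 − (0.072/2)·(−3.863) = +0.829 V.

+0.829 V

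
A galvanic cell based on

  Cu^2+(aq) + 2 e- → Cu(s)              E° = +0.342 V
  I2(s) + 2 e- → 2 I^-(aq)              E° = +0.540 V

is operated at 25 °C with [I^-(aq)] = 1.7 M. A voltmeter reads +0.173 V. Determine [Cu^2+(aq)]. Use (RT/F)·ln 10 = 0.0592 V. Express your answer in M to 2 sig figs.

2.4 M

With I₂/I⁻ at the cathode and Cu²⁺/Cu at the anode, E°cell = +0.540 − (+0.342) = +0.198 V (n = 2).
From the Nernst equation, log Q = n(E° − E)/0.0592 = 2·(+0.198 − (+0.173))/0.0592 = 0.845.
Balancing electrons gives I2(s) + Cu(s) → 2 I^-(aq) + Cu^2+(aq); thus Q = [I^-(aq)]^2·[Cu^2+(aq)].
Isolating [Cu^2+(aq)] in Q = 10^{0.845} yields log [Cu^2+(aq)] = 0.384, i.e. 2.4 M.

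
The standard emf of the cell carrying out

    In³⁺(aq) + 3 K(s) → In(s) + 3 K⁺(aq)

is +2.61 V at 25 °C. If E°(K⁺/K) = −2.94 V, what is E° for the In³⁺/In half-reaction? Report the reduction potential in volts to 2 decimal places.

−0.33 V

In the reaction as written the In³⁺/In couple is reduced (cathode) and K⁺/K is oxidized (anode), so E°cell = E°(In³⁺/In) − E°(K⁺/K).
E°(In³⁺/In) = E°cell + E°(anode) = +2.61 + (−2.94) = −0.33 V.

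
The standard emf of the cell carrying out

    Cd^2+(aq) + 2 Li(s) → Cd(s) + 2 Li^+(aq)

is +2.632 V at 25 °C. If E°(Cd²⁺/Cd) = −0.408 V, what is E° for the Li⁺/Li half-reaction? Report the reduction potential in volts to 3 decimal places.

−3.040 V

In the reaction as written the Cd²⁺/Cd couple is reduced (cathode) and Li⁺/Li is oxidized (anode), so E°cell = E°(Cd²⁺/Cd) − E°(Li⁺/Li).
E°(Li⁺/Li) = E°(cathode) − E°cell = −0.408 − (+2.632) = −3.040 V.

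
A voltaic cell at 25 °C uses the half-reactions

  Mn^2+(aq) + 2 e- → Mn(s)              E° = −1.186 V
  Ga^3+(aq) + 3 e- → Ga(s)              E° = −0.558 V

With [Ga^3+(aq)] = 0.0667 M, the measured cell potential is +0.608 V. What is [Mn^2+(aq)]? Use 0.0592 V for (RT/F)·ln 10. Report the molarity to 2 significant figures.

The Ga³⁺/Ga couple has the larger reduction potential, so it is the cathode: E°cell = −0.558 − (−1.186) = +0.628 V and n = 6.
From the Nernst equation, log Q = n(E° − E)/0.0592 = 6·(+0.628 − (+0.608))/0.0592 = 2.027.
For 2 Ga^3+(aq) + 3 Mn(s) → 2 Ga(s) + 3 Mn^2+(aq), the reaction quotient is Q = [Mn^2+(aq)]^3 / [Ga^3+(aq)]^2.
Isolating [Mn^2+(aq)] in Q = 10^{2.027} yields log [Mn^2+(aq)] = −0.108, i.e. 0.78 M.

0.78 M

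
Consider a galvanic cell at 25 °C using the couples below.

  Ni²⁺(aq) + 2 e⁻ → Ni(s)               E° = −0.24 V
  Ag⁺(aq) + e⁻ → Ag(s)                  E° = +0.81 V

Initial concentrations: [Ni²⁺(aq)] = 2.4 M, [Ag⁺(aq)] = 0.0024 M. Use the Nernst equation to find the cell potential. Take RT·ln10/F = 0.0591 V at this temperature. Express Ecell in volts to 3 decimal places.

+0.884 V

Since E°(Ag⁺/Ag) > E°(Ni²⁺/Ni), Ag⁺/Ag serves as the cathode.
The standard potential is +0.81 − (−0.24) = +1.05 V and the balanced reaction transfers n = 2 electrons.
Balancing gives 2 Ag⁺(aq) + Ni(s) → 2 Ag(s) + Ni²⁺(aq); hence Q = [Ni²⁺(aq)] / [Ag⁺(aq)]^2 = 4.17×10^5 (log Q = 5.620).
By the Nernst equation, E = +1.05 − (0.0591/2)·(5.620) = +0.884 V.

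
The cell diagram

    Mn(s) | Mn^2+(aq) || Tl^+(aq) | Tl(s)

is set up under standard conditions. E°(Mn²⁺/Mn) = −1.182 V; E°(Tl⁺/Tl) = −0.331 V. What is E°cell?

By convention the left-hand electrode in cell notation is the anode (oxidation) and the right-hand electrode is the cathode (reduction).
E°cell = E°(right) − E°(left) = −0.331 − (−1.182) = +0.851 V.

+0.851 V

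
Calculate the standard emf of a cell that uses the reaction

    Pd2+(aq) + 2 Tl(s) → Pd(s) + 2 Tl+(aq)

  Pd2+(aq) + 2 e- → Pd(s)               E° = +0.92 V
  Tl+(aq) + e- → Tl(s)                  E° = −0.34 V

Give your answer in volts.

+1.26 V

Pd2+(aq) gains electrons, so the Pd²⁺/Pd couple is the cathode; the Tl⁺/Tl couple is the anode.
E°cell = E°(cathode) − E°(anode) = +0.92 − (−0.34) = +1.26 V.
The positive value indicates the reaction is spontaneous as written.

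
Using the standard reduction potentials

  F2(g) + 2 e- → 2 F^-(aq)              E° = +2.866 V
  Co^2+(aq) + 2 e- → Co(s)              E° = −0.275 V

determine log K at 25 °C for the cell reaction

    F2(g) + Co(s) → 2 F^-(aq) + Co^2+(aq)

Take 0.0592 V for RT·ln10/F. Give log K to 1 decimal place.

The F₂/F⁻ couple is reduced (cathode); E°cell = +2.866 − (−0.275) = +3.141 V with n = 2.
At equilibrium E = 0, so log K = nE°cell / 0.0592 = (2)(+3.141) / 0.0592 = 106.1.

log K = 106.1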